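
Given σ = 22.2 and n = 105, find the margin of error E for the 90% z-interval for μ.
Margin of error = 3.56

Margin of error = z* · σ/√n
= 1.645 · 22.2/√105
= 1.645 · 22.2/10.2470
= 3.56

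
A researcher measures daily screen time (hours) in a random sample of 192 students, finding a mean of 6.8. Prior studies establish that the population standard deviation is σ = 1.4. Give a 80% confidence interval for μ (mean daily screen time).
(6.67, 6.93)

z-interval (σ known):
z* = 1.282 for 80% confidence

Margin of error = z* · σ/√n = 1.282 · 1.4/√192 = 0.13

CI: (6.8 - 0.13, 6.8 + 0.13) = (6.67, 6.93)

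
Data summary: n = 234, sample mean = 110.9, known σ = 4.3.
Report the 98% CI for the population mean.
(110.25, 111.55)

z-interval (σ known):
z* = 2.326 for 98% confidence

Margin of error = z* · σ/√n = 2.326 · 4.3/√234 = 0.65

CI: (110.9 - 0.65, 110.9 + 0.65) = (110.25, 111.55)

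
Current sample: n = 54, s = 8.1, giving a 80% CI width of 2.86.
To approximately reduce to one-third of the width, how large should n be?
n ≈ 486

CI width ∝ 1/√n
To reduce width by factor 3, need √n to grow by 3 → need 3² = 9 times as many samples.

Current: n = 54, width = 2.86
New: n = 486, width ≈ 0.94

Width reduced by factor of 2.86/0.94 = 3.04.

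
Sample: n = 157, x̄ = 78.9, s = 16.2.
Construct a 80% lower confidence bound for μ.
μ ≥ 77.81

Lower bound (one-sided):
t* = 0.844 (one-sided for 80%)
Lower bound = x̄ - t* · s/√n = 78.9 - 0.844 · 16.2/√157 = 77.81

We are 80% confident that μ ≥ 77.81.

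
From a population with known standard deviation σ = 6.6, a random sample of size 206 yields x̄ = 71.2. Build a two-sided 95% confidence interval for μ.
(70.30, 72.10)

z-interval (σ known):
z* = 1.960 for 95% confidence

Margin of error = z* · σ/√n = 1.960 · 6.6/√206 = 0.90

CI: (71.2 - 0.90, 71.2 + 0.90) = (70.30, 72.10)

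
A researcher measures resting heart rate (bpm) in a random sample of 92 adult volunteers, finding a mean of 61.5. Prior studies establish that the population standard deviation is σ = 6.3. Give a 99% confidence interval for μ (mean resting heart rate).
(59.81, 63.19)

z-interval (σ known):
z* = 2.576 for 99% confidence

Margin of error = z* · σ/√n = 2.576 · 6.3/√92 = 1.69

CI: (61.5 - 1.69, 61.5 + 1.69) = (59.81, 63.19)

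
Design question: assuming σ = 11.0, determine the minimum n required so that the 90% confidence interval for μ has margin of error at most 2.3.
n ≥ 62

For margin E ≤ 2.3:
n ≥ (z* · σ / E)²
n ≥ (1.645 · 11.0 / 2.3)²
n ≥ 61.90

Minimum n = 62 (rounding up)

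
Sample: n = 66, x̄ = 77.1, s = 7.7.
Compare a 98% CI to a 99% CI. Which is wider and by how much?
99% CI is wider by 0.51

df = 65
98% CI: t* = 2.385, (74.84, 79.36), width = 2 · t* · s/√n = 4.52
99% CI: t* = 2.654, (74.58, 79.62), width = 2 · t* · s/√n = 5.03

The 99% CI is wider by 5.03 - 4.52 = 0.51.
Higher confidence requires a wider interval.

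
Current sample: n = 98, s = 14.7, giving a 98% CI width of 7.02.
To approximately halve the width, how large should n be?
n ≈ 392

CI width ∝ 1/√n
To reduce width by factor 2, need √n to grow by 2 → need 2² = 4 times as many samples.

Current: n = 98, width = 7.02
New: n = 392, width ≈ 3.47

Width reduced by factor of 7.02/3.47 = 2.02.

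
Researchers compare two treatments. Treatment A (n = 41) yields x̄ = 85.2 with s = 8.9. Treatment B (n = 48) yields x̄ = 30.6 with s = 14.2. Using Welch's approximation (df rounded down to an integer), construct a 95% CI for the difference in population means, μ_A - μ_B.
(49.67, 59.53)

Difference: x̄₁ - x̄₂ = 54.60
SE = √(s₁²/n₁ + s₂²/n₂) = √(8.9²/41 + 14.2²/48) = 2.4764
df = 80.23 → 80 (Welch–Satterthwaite, rounded down)
t* = 1.990

CI: 54.60 ± 1.990 · 2.4764 = 54.60 ± 4.93 = (49.67, 59.53)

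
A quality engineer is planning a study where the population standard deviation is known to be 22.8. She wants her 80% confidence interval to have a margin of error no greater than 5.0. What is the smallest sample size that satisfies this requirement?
n ≥ 35

For margin E ≤ 5.0:
n ≥ (z* · σ / E)²
n ≥ (1.282 · 22.8 / 5.0)²
n ≥ 34.17

Minimum n = 35 (rounding up)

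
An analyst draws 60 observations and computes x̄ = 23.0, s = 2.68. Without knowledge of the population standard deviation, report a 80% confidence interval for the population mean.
(22.55, 23.45)

t-interval (σ unknown):
df = n - 1 = 59
t* = 1.296 for 80% confidence

Margin of error = t* · s/√n = 1.296 · 2.68/√60 = 0.45

CI: (22.55, 23.45)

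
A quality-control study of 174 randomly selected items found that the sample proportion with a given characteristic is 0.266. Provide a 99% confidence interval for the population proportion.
(0.180, 0.352)

Proportion CI:
SE = √(p̂(1-p̂)/n) = √(0.266 · 0.734 / 174) = 0.03350

z* = 2.576
Margin = z* · SE = 2.576 · 0.03350 = 0.0863

CI: 0.266 ± 0.0863 = (0.180, 0.352)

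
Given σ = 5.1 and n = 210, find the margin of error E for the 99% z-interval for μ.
Margin of error = 0.91

Margin of error = z* · σ/√n
= 2.576 · 5.1/√210
= 2.576 · 5.1/14.4914
= 0.91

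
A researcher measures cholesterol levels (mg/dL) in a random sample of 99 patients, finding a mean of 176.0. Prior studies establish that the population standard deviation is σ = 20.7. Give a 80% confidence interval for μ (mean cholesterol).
(173.33, 178.67)

z-interval (σ known):
z* = 1.282 for 80% confidence

Margin of error = z* · σ/√n = 1.282 · 20.7/√99 = 2.67

CI: (176.0 - 2.67, 176.0 + 2.67) = (173.33, 178.67)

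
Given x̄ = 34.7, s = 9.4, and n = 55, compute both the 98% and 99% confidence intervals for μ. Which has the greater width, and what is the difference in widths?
99% CI is wider by 0.69

df = 54
98% CI: t* = 2.397, (31.66, 37.74), width = 2 · t* · s/√n = 6.08
99% CI: t* = 2.670, (31.32, 38.08), width = 2 · t* · s/√n = 6.77

The 99% CI is wider by 6.77 - 6.08 = 0.69.
Higher confidence requires a wider interval.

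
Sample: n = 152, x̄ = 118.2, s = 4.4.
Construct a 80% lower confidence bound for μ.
μ ≥ 117.90

Lower bound (one-sided):
t* = 0.844 (one-sided for 80%)
Lower bound = x̄ - t* · s/√n = 118.2 - 0.844 · 4.4/√152 = 117.90

We are 80% confident that μ ≥ 117.90.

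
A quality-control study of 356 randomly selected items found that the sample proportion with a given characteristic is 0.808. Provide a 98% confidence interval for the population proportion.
(0.759, 0.857)

Proportion CI:
SE = √(p̂(1-p̂)/n) = √(0.808 · 0.192 / 356) = 0.02088

z* = 2.326
Margin = z* · SE = 2.326 · 0.02088 = 0.0486

CI: 0.808 ± 0.0486 = (0.759, 0.857)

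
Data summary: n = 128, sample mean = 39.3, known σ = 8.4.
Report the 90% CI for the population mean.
(38.08, 40.52)

z-interval (σ known):
z* = 1.645 for 90% confidence

Margin of error = z* · σ/√n = 1.645 · 8.4/√128 = 1.22

CI: (39.3 - 1.22, 39.3 + 1.22) = (38.08, 40.52)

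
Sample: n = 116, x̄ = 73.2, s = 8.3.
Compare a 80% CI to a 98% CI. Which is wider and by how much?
98% CI is wider by 1.65

df = 115
80% CI: t* = 1.289, (72.21, 74.19), width = 2 · t* · s/√n = 1.99
98% CI: t* = 2.359, (71.38, 75.02), width = 2 · t* · s/√n = 3.64

The 98% CI is wider by 3.64 - 1.99 = 1.65.
Higher confidence requires a wider interval.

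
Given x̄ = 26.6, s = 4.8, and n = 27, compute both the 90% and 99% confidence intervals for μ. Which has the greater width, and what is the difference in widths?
99% CI is wider by 1.98

df = 26
90% CI: t* = 1.706, (25.02, 28.18), width = 2 · t* · s/√n = 3.15
99% CI: t* = 2.779, (24.03, 29.17), width = 2 · t* · s/√n = 5.13

The 99% CI is wider by 5.13 - 3.15 = 1.98.
Higher confidence requires a wider interval.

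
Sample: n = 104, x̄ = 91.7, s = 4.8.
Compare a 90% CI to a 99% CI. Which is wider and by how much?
99% CI is wider by 0.91

df = 103
90% CI: t* = 1.660, (90.92, 92.48), width = 2 · t* · s/√n = 1.56
99% CI: t* = 2.624, (90.46, 92.94), width = 2 · t* · s/√n = 2.47

The 99% CI is wider by 2.47 - 1.56 = 0.91.
Higher confidence requires a wider interval.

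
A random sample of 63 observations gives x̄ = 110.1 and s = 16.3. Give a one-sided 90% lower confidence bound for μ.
μ ≥ 107.44

Lower bound (one-sided):
t* = 1.295 (one-sided for 90%)
Lower bound = x̄ - t* · s/√n = 110.1 - 1.295 · 16.3/√63 = 107.44

We are 90% confident that μ ≥ 107.44.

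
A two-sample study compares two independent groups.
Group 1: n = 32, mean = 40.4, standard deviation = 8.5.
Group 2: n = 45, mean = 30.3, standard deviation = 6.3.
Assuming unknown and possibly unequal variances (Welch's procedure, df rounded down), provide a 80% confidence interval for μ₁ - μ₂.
(7.80, 12.40)

Difference: x̄₁ - x̄₂ = 10.10
SE = √(s₁²/n₁ + s₂²/n₂) = √(8.5²/32 + 6.3²/45) = 1.7720
df = 54.13 → 54 (Welch–Satterthwaite, rounded down)
t* = 1.297

CI: 10.10 ± 1.297 · 1.7720 = 10.10 ± 2.30 = (7.80, 12.40)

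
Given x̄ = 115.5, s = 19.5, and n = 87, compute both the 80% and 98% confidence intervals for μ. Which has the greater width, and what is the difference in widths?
98% CI is wider by 4.51

df = 86
80% CI: t* = 1.291, (112.80, 118.20), width = 2 · t* · s/√n = 5.40
98% CI: t* = 2.370, (110.55, 120.45), width = 2 · t* · s/√n = 9.91

The 98% CI is wider by 9.91 - 5.40 = 4.51.
Higher confidence requires a wider interval.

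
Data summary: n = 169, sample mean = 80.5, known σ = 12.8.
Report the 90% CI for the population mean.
(78.88, 82.12)

z-interval (σ known):
z* = 1.645 for 90% confidence

Margin of error = z* · σ/√n = 1.645 · 12.8/√169 = 1.62

CI: (80.5 - 1.62, 80.5 + 1.62) = (78.88, 82.12)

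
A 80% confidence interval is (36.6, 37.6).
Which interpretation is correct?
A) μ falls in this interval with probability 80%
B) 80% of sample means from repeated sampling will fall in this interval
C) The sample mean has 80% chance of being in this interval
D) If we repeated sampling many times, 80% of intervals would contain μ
D

A) Wrong — μ is fixed; the randomness lives in the interval, not in μ.
B) Wrong — coverage applies to intervals containing μ, not to future x̄ values.
C) Wrong — x̄ is observed and sits in the interval by construction.
D) Correct — this is the frequentist long-run coverage interpretation.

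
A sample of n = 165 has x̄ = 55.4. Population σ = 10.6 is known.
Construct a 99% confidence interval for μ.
(53.27, 57.53)

z-interval (σ known):
z* = 2.576 for 99% confidence

Margin of error = z* · σ/√n = 2.576 · 10.6/√165 = 2.13

CI: (55.4 - 2.13, 55.4 + 2.13) = (53.27, 57.53)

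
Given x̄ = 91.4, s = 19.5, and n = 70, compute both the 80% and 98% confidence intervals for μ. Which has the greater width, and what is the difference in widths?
98% CI is wider by 5.07

df = 69
80% CI: t* = 1.294, (88.38, 94.42), width = 2 · t* · s/√n = 6.03
98% CI: t* = 2.382, (85.85, 96.95), width = 2 · t* · s/√n = 11.10

The 98% CI is wider by 11.10 - 6.03 = 5.07.
Higher confidence requires a wider interval.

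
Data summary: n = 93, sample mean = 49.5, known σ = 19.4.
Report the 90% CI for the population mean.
(46.19, 52.81)

z-interval (σ known):
z* = 1.645 for 90% confidence

Margin of error = z* · σ/√n = 1.645 · 19.4/√93 = 3.31

CI: (49.5 - 3.31, 49.5 + 3.31) = (46.19, 52.81)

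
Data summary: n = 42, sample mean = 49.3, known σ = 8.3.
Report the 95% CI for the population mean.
(46.79, 51.81)

z-interval (σ known):
z* = 1.960 for 95% confidence

Margin of error = z* · σ/√n = 1.960 · 8.3/√42 = 2.51

CI: (49.3 - 2.51, 49.3 + 2.51) = (46.79, 51.81)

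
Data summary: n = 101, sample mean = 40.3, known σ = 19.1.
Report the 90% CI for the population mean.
(37.17, 43.43)

z-interval (σ known):
z* = 1.645 for 90% confidence

Margin of error = z* · σ/√n = 1.645 · 19.1/√101 = 3.13

CI: (40.3 - 3.13, 40.3 + 3.13) = (37.17, 43.43)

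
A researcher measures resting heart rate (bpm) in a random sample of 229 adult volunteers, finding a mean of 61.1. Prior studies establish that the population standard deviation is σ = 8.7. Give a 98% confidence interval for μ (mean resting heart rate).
(59.76, 62.44)

z-interval (σ known):
z* = 2.326 for 98% confidence

Margin of error = z* · σ/√n = 2.326 · 8.7/√229 = 1.34

CI: (61.1 - 1.34, 61.1 + 1.34) = (59.76, 62.44)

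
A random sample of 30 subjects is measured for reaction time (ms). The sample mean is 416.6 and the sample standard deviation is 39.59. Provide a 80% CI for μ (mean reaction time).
(407.12, 426.08)

t-interval (σ unknown):
df = n - 1 = 29
t* = 1.311 for 80% confidence

Margin of error = t* · s/√n = 1.311 · 39.59/√30 = 9.48

CI: (407.12, 426.08)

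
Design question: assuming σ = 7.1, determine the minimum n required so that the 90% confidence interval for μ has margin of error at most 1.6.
n ≥ 54

For margin E ≤ 1.6:
n ≥ (z* · σ / E)²
n ≥ (1.645 · 7.1 / 1.6)²
n ≥ 53.29

Minimum n = 54 (rounding up)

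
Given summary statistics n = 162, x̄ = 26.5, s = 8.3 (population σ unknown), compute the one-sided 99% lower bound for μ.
μ ≥ 24.97

Lower bound (one-sided):
t* = 2.350 (one-sided for 99%)
Lower bound = x̄ - t* · s/√n = 26.5 - 2.350 · 8.3/√162 = 24.97

We are 99% confident that μ ≥ 24.97.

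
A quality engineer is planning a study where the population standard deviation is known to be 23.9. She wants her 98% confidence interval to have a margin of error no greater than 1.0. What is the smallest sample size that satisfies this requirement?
n ≥ 3091

For margin E ≤ 1.0:
n ≥ (z* · σ / E)²
n ≥ (2.326 · 23.9 / 1.0)²
n ≥ 3090.40

Minimum n = 3091 (rounding up)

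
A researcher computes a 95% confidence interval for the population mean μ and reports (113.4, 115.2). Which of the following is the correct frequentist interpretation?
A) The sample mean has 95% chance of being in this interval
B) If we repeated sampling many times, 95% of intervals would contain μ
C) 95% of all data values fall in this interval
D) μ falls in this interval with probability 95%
B

A) Wrong — x̄ is observed and sits in the interval by construction.
B) Correct — this is the frequentist long-run coverage interpretation.
C) Wrong — a CI is about the parameter μ, not individual data values.
D) Wrong — μ is fixed; the randomness lives in the interval, not in μ.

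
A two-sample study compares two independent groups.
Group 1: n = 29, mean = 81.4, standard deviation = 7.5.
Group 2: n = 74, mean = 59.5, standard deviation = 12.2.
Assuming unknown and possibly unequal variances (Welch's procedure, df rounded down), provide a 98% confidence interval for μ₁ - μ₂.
(17.18, 26.62)

Difference: x̄₁ - x̄₂ = 21.90
SE = √(s₁²/n₁ + s₂²/n₂) = √(7.5²/29 + 12.2²/74) = 1.9877
df = 82.25 → 82 (Welch–Satterthwaite, rounded down)
t* = 2.373

CI: 21.90 ± 2.373 · 1.9877 = 21.90 ± 4.72 = (17.18, 26.62)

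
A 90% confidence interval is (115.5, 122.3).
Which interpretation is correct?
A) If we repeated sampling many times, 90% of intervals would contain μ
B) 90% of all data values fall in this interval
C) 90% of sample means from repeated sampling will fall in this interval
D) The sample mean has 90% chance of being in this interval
A

A) Correct — this is the frequentist long-run coverage interpretation.
B) Wrong — a CI is about the parameter μ, not individual data values.
C) Wrong — coverage applies to intervals containing μ, not to future x̄ values.
D) Wrong — x̄ is observed and sits in the interval by construction.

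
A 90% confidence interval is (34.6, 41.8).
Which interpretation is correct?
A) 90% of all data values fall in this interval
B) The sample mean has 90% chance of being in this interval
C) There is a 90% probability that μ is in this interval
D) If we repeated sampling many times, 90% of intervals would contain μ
D

A) Wrong — a CI is about the parameter μ, not individual data values.
B) Wrong — x̄ is observed and sits in the interval by construction.
C) Wrong — μ is fixed; the randomness lives in the interval, not in μ.
D) Correct — this is the frequentist long-run coverage interpretation.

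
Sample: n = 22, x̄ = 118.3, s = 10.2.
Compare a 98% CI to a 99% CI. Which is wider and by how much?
99% CI is wider by 1.36

df = 21
98% CI: t* = 2.518, (112.82, 123.78), width = 2 · t* · s/√n = 10.95
99% CI: t* = 2.831, (112.14, 124.46), width = 2 · t* · s/√n = 12.31

The 99% CI is wider by 12.31 - 10.95 = 1.36.
Higher confidence requires a wider interval.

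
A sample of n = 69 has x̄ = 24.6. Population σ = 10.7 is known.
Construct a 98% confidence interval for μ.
(21.60, 27.60)

z-interval (σ known):
z* = 2.326 for 98% confidence

Margin of error = z* · σ/√n = 2.326 · 10.7/√69 = 3.00

CI: (24.6 - 3.00, 24.6 + 3.00) = (21.60, 27.60)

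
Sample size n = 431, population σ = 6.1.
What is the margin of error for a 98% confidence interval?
Margin of error = 0.68

Margin of error = z* · σ/√n
= 2.326 · 6.1/√431
= 2.326 · 6.1/20.7605
= 0.68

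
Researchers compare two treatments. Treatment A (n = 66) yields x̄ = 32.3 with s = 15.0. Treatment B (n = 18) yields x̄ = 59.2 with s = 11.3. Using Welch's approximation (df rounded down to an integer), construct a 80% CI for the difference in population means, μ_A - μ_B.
(-31.13, -22.67)

Difference: x̄₁ - x̄₂ = -26.90
SE = √(s₁²/n₁ + s₂²/n₂) = √(15.0²/66 + 11.3²/18) = 3.2408
df = 35.14 → 35 (Welch–Satterthwaite, rounded down)
t* = 1.306

CI: -26.90 ± 1.306 · 3.2408 = -26.90 ± 4.23 = (-31.13, -22.67)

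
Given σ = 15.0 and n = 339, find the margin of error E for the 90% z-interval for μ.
Margin of error = 1.34

Margin of error = z* · σ/√n
= 1.645 · 15.0/√339
= 1.645 · 15.0/18.4120
= 1.34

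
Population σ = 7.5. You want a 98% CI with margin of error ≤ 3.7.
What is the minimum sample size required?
n ≥ 23

For margin E ≤ 3.7:
n ≥ (z* · σ / E)²
n ≥ (2.326 · 7.5 / 3.7)²
n ≥ 22.23

Minimum n = 23 (rounding up)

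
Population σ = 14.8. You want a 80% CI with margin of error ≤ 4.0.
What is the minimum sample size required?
n ≥ 23

For margin E ≤ 4.0:
n ≥ (z* · σ / E)²
n ≥ (1.282 · 14.8 / 4.0)²
n ≥ 22.50

Minimum n = 23 (rounding up)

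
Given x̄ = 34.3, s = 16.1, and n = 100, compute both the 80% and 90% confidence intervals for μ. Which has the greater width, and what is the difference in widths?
90% CI is wider by 1.20

df = 99
80% CI: t* = 1.290, (32.22, 36.38), width = 2 · t* · s/√n = 4.15
90% CI: t* = 1.660, (31.63, 36.97), width = 2 · t* · s/√n = 5.35

The 90% CI is wider by 5.35 - 4.15 = 1.20.
Higher confidence requires a wider interval.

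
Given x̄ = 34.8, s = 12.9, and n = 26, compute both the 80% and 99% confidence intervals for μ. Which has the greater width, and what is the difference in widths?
99% CI is wider by 7.44

df = 25
80% CI: t* = 1.316, (31.47, 38.13), width = 2 · t* · s/√n = 6.66
99% CI: t* = 2.787, (27.75, 41.85), width = 2 · t* · s/√n = 14.10

The 99% CI is wider by 14.10 - 6.66 = 7.44.
Higher confidence requires a wider interval.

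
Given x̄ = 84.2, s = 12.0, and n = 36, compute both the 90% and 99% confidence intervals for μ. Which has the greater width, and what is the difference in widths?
99% CI is wider by 4.14

df = 35
90% CI: t* = 1.690, (80.82, 87.58), width = 2 · t* · s/√n = 6.76
99% CI: t* = 2.724, (78.75, 89.65), width = 2 · t* · s/√n = 10.90

The 99% CI is wider by 10.90 - 6.76 = 4.14.
Higher confidence requires a wider interval.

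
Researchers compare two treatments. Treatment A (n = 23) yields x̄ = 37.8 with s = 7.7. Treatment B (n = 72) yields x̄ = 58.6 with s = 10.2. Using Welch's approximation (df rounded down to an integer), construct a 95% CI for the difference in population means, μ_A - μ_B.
(-24.83, -16.77)

Difference: x̄₁ - x̄₂ = -20.80
SE = √(s₁²/n₁ + s₂²/n₂) = √(7.7²/23 + 10.2²/72) = 2.0057
df = 48.82 → 48 (Welch–Satterthwaite, rounded down)
t* = 2.011

CI: -20.80 ± 2.011 · 2.0057 = -20.80 ± 4.03 = (-24.83, -16.77)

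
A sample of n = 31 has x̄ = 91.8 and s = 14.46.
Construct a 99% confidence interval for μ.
(84.66, 98.94)

t-interval (σ unknown):
df = n - 1 = 30
t* = 2.750 for 99% confidence

Margin of error = t* · s/√n = 2.750 · 14.46/√31 = 7.14

CI: (84.66, 98.94)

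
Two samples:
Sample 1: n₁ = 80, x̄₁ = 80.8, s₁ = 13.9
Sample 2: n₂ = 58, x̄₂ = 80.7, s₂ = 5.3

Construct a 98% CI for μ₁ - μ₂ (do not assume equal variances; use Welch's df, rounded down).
(-3.92, 4.12)

Difference: x̄₁ - x̄₂ = 0.10
SE = √(s₁²/n₁ + s₂²/n₂) = √(13.9²/80 + 5.3²/58) = 1.7028
df = 107.85 → 107 (Welch–Satterthwaite, rounded down)
t* = 2.362

CI: 0.10 ± 2.362 · 1.7028 = 0.10 ± 4.02 = (-3.92, 4.12)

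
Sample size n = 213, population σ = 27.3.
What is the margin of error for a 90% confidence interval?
Margin of error = 3.08

Margin of error = z* · σ/√n
= 1.645 · 27.3/√213
= 1.645 · 27.3/14.5945
= 3.08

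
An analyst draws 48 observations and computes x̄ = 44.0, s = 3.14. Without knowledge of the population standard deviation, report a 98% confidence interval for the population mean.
(42.91, 45.09)

t-interval (σ unknown):
df = n - 1 = 47
t* = 2.408 for 98% confidence

Margin of error = t* · s/√n = 2.408 · 3.14/√48 = 1.09

CI: (42.91, 45.09)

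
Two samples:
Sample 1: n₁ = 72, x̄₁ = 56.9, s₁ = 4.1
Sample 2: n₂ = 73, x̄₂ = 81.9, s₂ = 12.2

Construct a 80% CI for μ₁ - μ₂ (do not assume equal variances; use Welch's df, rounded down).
(-26.95, -23.05)

Difference: x̄₁ - x̄₂ = -25.00
SE = √(s₁²/n₁ + s₂²/n₂) = √(4.1²/72 + 12.2²/73) = 1.5074
df = 88.26 → 88 (Welch–Satterthwaite, rounded down)
t* = 1.291

CI: -25.00 ± 1.291 · 1.5074 = -25.00 ± 1.95 = (-26.95, -23.05)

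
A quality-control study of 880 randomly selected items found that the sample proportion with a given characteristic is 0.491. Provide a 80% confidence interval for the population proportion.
(0.469, 0.513)

Proportion CI:
SE = √(p̂(1-p̂)/n) = √(0.491 · 0.509 / 880) = 0.01685

z* = 1.282
Margin = z* · SE = 1.282 · 0.01685 = 0.0216

CI: 0.491 ± 0.0216 = (0.469, 0.513)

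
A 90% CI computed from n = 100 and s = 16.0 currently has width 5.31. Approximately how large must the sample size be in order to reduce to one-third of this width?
n ≈ 900

CI width ∝ 1/√n
To reduce width by factor 3, need √n to grow by 3 → need 3² = 9 times as many samples.

Current: n = 100, width = 5.31
New: n = 900, width ≈ 1.76

Width reduced by factor of 5.31/1.76 = 3.02.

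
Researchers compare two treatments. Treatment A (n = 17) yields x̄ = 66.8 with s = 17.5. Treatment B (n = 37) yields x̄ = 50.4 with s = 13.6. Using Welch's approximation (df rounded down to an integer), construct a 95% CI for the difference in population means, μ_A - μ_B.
(6.52, 26.28)

Difference: x̄₁ - x̄₂ = 16.40
SE = √(s₁²/n₁ + s₂²/n₂) = √(17.5²/17 + 13.6²/37) = 4.7973
df = 25.25 → 25 (Welch–Satterthwaite, rounded down)
t* = 2.060

CI: 16.40 ± 2.060 · 4.7973 = 16.40 ± 9.88 = (6.52, 26.28)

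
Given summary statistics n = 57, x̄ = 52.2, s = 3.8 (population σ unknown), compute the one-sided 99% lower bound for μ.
μ ≥ 50.99

Lower bound (one-sided):
t* = 2.395 (one-sided for 99%)
Lower bound = x̄ - t* · s/√n = 52.2 - 2.395 · 3.8/√57 = 50.99

We are 99% confident that μ ≥ 50.99.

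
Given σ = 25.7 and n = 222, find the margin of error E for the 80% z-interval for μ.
Margin of error = 2.21

Margin of error = z* · σ/√n
= 1.282 · 25.7/√222
= 1.282 · 25.7/14.8997
= 2.21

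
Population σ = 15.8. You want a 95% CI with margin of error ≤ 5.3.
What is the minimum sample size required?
n ≥ 35

For margin E ≤ 5.3:
n ≥ (z* · σ / E)²
n ≥ (1.960 · 15.8 / 5.3)²
n ≥ 34.14

Minimum n = 35 (rounding up)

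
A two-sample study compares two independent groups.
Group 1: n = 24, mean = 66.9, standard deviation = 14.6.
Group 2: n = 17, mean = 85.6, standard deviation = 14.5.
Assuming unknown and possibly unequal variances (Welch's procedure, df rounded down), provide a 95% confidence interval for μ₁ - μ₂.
(-28.07, -9.33)

Difference: x̄₁ - x̄₂ = -18.70
SE = √(s₁²/n₁ + s₂²/n₂) = √(14.6²/24 + 14.5²/17) = 4.6097
df = 34.76 → 34 (Welch–Satterthwaite, rounded down)
t* = 2.032

CI: -18.70 ± 2.032 · 4.6097 = -18.70 ± 9.37 = (-28.07, -9.33)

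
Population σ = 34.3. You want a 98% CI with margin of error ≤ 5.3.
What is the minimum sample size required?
n ≥ 227

For margin E ≤ 5.3:
n ≥ (z* · σ / E)²
n ≥ (2.326 · 34.3 / 5.3)²
n ≥ 226.60

Minimum n = 227 (rounding up)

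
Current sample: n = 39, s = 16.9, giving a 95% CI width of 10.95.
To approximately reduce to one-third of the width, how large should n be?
n ≈ 351

CI width ∝ 1/√n
To reduce width by factor 3, need √n to grow by 3 → need 3² = 9 times as many samples.

Current: n = 39, width = 10.95
New: n = 351, width ≈ 3.55

Width reduced by factor of 10.95/3.55 = 3.08.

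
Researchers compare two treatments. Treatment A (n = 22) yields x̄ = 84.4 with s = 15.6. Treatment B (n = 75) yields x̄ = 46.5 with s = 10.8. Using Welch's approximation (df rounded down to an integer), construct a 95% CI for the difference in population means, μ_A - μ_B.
(30.61, 45.19)

Difference: x̄₁ - x̄₂ = 37.90
SE = √(s₁²/n₁ + s₂²/n₂) = √(15.6²/22 + 10.8²/75) = 3.5520
df = 27.17 → 27 (Welch–Satterthwaite, rounded down)
t* = 2.052

CI: 37.90 ± 2.052 · 3.5520 = 37.90 ± 7.29 = (30.61, 45.19)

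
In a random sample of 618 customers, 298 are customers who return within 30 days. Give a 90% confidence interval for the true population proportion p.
(0.449, 0.515)

Proportion CI:
p̂ = 298/618 = 0.48220
SE = √(p̂(1-p̂)/n) = √(0.48220 · 0.51780 / 618) = 0.02010

z* = 1.645
Margin = z* · SE = 1.645 · 0.02010 = 0.0331

CI: 0.48220 ± 0.0331 = (0.449, 0.515)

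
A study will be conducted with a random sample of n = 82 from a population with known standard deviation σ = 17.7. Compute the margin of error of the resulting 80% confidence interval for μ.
Margin of error = 2.51

Margin of error = z* · σ/√n
= 1.282 · 17.7/√82
= 1.282 · 17.7/9.0554
= 2.51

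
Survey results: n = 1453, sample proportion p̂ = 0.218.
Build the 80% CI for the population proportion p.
(0.204, 0.232)

Proportion CI:
SE = √(p̂(1-p̂)/n) = √(0.218 · 0.782 / 1453) = 0.01083

z* = 1.282
Margin = z* · SE = 1.282 · 0.01083 = 0.0139

CI: 0.218 ± 0.0139 = (0.204, 0.232)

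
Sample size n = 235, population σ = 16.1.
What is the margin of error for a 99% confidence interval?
Margin of error = 2.71

Margin of error = z* · σ/√n
= 2.576 · 16.1/√235
= 2.576 · 16.1/15.3297
= 2.71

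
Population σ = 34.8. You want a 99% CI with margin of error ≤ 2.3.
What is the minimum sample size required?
n ≥ 1520

For margin E ≤ 2.3:
n ≥ (z* · σ / E)²
n ≥ (2.576 · 34.8 / 2.3)²
n ≥ 1519.13

Minimum n = 1520 (rounding up)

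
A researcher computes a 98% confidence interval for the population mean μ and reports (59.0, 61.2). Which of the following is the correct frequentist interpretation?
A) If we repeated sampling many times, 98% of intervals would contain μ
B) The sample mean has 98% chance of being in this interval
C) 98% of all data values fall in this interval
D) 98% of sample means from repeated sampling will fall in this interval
A

A) Correct — this is the frequentist long-run coverage interpretation.
B) Wrong — x̄ is observed and sits in the interval by construction.
C) Wrong — a CI is about the parameter μ, not individual data values.
D) Wrong — coverage applies to intervals containing μ, not to future x̄ values.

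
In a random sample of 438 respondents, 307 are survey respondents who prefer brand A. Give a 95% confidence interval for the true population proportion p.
(0.658, 0.744)

Proportion CI:
p̂ = 307/438 = 0.70091
SE = √(p̂(1-p̂)/n) = √(0.70091 · 0.29909 / 438) = 0.02188

z* = 1.960
Margin = z* · SE = 1.960 · 0.02188 = 0.0429

CI: 0.70091 ± 0.0429 = (0.658, 0.744)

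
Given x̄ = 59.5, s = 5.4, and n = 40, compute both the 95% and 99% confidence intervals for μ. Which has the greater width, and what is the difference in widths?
99% CI is wider by 1.17

df = 39
95% CI: t* = 2.023, (57.77, 61.23), width = 2 · t* · s/√n = 3.45
99% CI: t* = 2.708, (57.19, 61.81), width = 2 · t* · s/√n = 4.62

The 99% CI is wider by 4.62 - 3.45 = 1.17.
Higher confidence requires a wider interval.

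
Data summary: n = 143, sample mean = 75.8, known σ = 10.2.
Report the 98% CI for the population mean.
(73.82, 77.78)

z-interval (σ known):
z* = 2.326 for 98% confidence

Margin of error = z* · σ/√n = 2.326 · 10.2/√143 = 1.98

CI: (75.8 - 1.98, 75.8 + 1.98) = (73.82, 77.78)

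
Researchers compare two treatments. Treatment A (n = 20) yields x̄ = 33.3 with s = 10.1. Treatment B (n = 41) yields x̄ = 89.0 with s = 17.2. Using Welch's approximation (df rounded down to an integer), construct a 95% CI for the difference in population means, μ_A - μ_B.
(-62.73, -48.67)

Difference: x̄₁ - x̄₂ = -55.70
SE = √(s₁²/n₁ + s₂²/n₂) = √(10.1²/20 + 17.2²/41) = 3.5094
df = 56.79 → 56 (Welch–Satterthwaite, rounded down)
t* = 2.003

CI: -55.70 ± 2.003 · 3.5094 = -55.70 ± 7.03 = (-62.73, -48.67)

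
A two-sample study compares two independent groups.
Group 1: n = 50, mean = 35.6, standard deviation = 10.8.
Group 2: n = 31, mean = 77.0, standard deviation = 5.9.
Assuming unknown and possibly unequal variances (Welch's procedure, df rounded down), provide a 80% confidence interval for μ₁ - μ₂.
(-43.80, -39.00)

Difference: x̄₁ - x̄₂ = -41.40
SE = √(s₁²/n₁ + s₂²/n₂) = √(10.8²/50 + 5.9²/31) = 1.8590
df = 78.01 → 78 (Welch–Satterthwaite, rounded down)
t* = 1.292

CI: -41.40 ± 1.292 · 1.8590 = -41.40 ± 2.40 = (-43.80, -39.00)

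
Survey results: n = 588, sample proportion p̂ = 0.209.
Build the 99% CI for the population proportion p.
(0.166, 0.252)

Proportion CI:
SE = √(p̂(1-p̂)/n) = √(0.209 · 0.791 / 588) = 0.01677

z* = 2.576
Margin = z* · SE = 2.576 · 0.01677 = 0.0432

CI: 0.209 ± 0.0432 = (0.166, 0.252)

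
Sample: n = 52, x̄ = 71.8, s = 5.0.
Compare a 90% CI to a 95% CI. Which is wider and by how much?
95% CI is wider by 0.46

df = 51
90% CI: t* = 1.675, (70.64, 72.96), width = 2 · t* · s/√n = 2.32
95% CI: t* = 2.008, (70.41, 73.19), width = 2 · t* · s/√n = 2.78

The 95% CI is wider by 2.78 - 2.32 = 0.46.
Higher confidence requires a wider interval.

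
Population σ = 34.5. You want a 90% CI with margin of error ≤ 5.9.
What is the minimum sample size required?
n ≥ 93

For margin E ≤ 5.9:
n ≥ (z* · σ / E)²
n ≥ (1.645 · 34.5 / 5.9)²
n ≥ 92.53

Minimum n = 93 (rounding up)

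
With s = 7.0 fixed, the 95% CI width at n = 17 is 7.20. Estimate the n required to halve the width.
n ≈ 68

CI width ∝ 1/√n
To reduce width by factor 2, need √n to grow by 2 → need 2² = 4 times as many samples.

Current: n = 17, width = 7.20
New: n = 68, width ≈ 3.39

Width reduced by factor of 7.20/3.39 = 2.12.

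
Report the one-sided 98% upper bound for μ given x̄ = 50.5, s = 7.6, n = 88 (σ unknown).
μ ≤ 52.19

Upper bound (one-sided):
t* = 2.085 (one-sided for 98%)
Upper bound = x̄ + t* · s/√n = 50.5 + 2.085 · 7.6/√88 = 52.19

We are 98% confident that μ ≤ 52.19.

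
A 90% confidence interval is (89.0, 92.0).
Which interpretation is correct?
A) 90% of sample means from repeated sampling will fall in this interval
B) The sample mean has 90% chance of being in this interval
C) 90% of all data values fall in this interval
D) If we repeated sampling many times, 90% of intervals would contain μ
D

A) Wrong — coverage applies to intervals containing μ, not to future x̄ values.
B) Wrong — x̄ is observed and sits in the interval by construction.
C) Wrong — a CI is about the parameter μ, not individual data values.
D) Correct — this is the frequentist long-run coverage interpretation.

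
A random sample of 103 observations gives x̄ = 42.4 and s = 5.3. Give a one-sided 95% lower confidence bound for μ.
μ ≥ 41.53

Lower bound (one-sided):
t* = 1.660 (one-sided for 95%)
Lower bound = x̄ - t* · s/√n = 42.4 - 1.660 · 5.3/√103 = 41.53

We are 95% confident that μ ≥ 41.53.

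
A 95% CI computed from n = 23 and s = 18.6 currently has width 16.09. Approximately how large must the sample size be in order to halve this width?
n ≈ 92

CI width ∝ 1/√n
To reduce width by factor 2, need √n to grow by 2 → need 2² = 4 times as many samples.

Current: n = 23, width = 16.09
New: n = 92, width ≈ 7.70

Width reduced by factor of 16.09/7.70 = 2.09.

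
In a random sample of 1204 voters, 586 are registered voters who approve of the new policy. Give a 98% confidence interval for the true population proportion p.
(0.453, 0.520)

Proportion CI:
p̂ = 586/1204 = 0.48671
SE = √(p̂(1-p̂)/n) = √(0.48671 · 0.51329 / 1204) = 0.01440

z* = 2.326
Margin = z* · SE = 2.326 · 0.01440 = 0.0335

CI: 0.48671 ± 0.0335 = (0.453, 0.520)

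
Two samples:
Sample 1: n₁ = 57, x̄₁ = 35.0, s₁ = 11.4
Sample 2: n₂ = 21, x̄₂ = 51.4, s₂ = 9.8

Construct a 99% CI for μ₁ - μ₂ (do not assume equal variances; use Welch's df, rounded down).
(-23.47, -9.33)

Difference: x̄₁ - x̄₂ = -16.40
SE = √(s₁²/n₁ + s₂²/n₂) = √(11.4²/57 + 9.8²/21) = 2.6179
df = 41.25 → 41 (Welch–Satterthwaite, rounded down)
t* = 2.701

CI: -16.40 ± 2.701 · 2.6179 = -16.40 ± 7.07 = (-23.47, -9.33)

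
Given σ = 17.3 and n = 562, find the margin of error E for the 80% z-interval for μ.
Margin of error = 0.94

Margin of error = z* · σ/√n
= 1.282 · 17.3/√562
= 1.282 · 17.3/23.7065
= 0.94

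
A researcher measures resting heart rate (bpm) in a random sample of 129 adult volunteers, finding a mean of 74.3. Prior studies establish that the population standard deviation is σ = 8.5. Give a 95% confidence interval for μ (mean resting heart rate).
(72.83, 75.77)

z-interval (σ known):
z* = 1.960 for 95% confidence

Margin of error = z* · σ/√n = 1.960 · 8.5/√129 = 1.47

CI: (74.3 - 1.47, 74.3 + 1.47) = (72.83, 75.77)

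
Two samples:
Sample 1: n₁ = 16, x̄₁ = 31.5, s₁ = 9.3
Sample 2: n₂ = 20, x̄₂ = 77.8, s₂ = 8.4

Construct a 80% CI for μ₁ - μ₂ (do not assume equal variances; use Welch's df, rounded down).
(-50.22, -42.38)

Difference: x̄₁ - x̄₂ = -46.30
SE = √(s₁²/n₁ + s₂²/n₂) = √(9.3²/16 + 8.4²/20) = 2.9889
df = 30.66 → 30 (Welch–Satterthwaite, rounded down)
t* = 1.310

CI: -46.30 ± 1.310 · 2.9889 = -46.30 ± 3.92 = (-50.22, -42.38)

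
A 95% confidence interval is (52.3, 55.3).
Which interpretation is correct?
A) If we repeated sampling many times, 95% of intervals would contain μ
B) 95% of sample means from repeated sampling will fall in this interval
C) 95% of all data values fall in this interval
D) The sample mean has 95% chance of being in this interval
A

A) Correct — this is the frequentist long-run coverage interpretation.
B) Wrong — coverage applies to intervals containing μ, not to future x̄ values.
C) Wrong — a CI is about the parameter μ, not individual data values.
D) Wrong — x̄ is observed and sits in the interval by construction.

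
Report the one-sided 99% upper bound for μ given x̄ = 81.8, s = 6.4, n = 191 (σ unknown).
μ ≤ 82.89

Upper bound (one-sided):
t* = 2.346 (one-sided for 99%)
Upper bound = x̄ + t* · s/√n = 81.8 + 2.346 · 6.4/√191 = 82.89

We are 99% confident that μ ≤ 82.89.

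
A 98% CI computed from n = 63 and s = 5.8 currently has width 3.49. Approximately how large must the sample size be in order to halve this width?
n ≈ 252

CI width ∝ 1/√n
To reduce width by factor 2, need √n to grow by 2 → need 2² = 4 times as many samples.

Current: n = 63, width = 3.49
New: n = 252, width ≈ 1.71

Width reduced by factor of 3.49/1.71 = 2.04.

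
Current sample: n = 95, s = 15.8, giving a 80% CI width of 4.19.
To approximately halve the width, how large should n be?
n ≈ 380

CI width ∝ 1/√n
To reduce width by factor 2, need √n to grow by 2 → need 2² = 4 times as many samples.

Current: n = 95, width = 4.19
New: n = 380, width ≈ 2.08

Width reduced by factor of 4.19/2.08 = 2.01.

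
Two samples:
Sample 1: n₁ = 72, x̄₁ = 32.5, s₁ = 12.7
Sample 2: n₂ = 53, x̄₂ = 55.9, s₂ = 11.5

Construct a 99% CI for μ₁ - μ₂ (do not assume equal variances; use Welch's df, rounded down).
(-29.10, -17.70)

Difference: x̄₁ - x̄₂ = -23.40
SE = √(s₁²/n₁ + s₂²/n₂) = √(12.7²/72 + 11.5²/53) = 2.1761
df = 117.76 → 117 (Welch–Satterthwaite, rounded down)
t* = 2.619

CI: -23.40 ± 2.619 · 2.1761 = -23.40 ± 5.70 = (-29.10, -17.70)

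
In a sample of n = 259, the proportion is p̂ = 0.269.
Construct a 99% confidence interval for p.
(0.198, 0.340)

Proportion CI:
SE = √(p̂(1-p̂)/n) = √(0.269 · 0.731 / 259) = 0.02755

z* = 2.576
Margin = z* · SE = 2.576 · 0.02755 = 0.0710

CI: 0.269 ± 0.0710 = (0.198, 0.340)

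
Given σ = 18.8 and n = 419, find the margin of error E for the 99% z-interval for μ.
Margin of error = 2.37

Margin of error = z* · σ/√n
= 2.576 · 18.8/√419
= 2.576 · 18.8/20.4695
= 2.37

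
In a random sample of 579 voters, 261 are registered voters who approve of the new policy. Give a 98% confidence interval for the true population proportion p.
(0.403, 0.499)

Proportion CI:
p̂ = 261/579 = 0.45078
SE = √(p̂(1-p̂)/n) = √(0.45078 · 0.54922 / 579) = 0.02068

z* = 2.326
Margin = z* · SE = 2.326 · 0.02068 = 0.0481

CI: 0.45078 ± 0.0481 = (0.403, 0.499)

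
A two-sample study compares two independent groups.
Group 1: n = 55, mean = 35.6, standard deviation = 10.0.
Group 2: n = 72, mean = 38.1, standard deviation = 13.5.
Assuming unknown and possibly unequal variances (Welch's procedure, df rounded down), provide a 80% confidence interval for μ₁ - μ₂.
(-5.19, 0.19)

Difference: x̄₁ - x̄₂ = -2.50
SE = √(s₁²/n₁ + s₂²/n₂) = √(10.0²/55 + 13.5²/72) = 2.0855
df = 124.90 → 124 (Welch–Satterthwaite, rounded down)
t* = 1.288

CI: -2.50 ± 1.288 · 2.0855 = -2.50 ± 2.69 = (-5.19, 0.19)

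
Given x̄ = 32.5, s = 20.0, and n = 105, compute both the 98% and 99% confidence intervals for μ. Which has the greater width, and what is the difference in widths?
99% CI is wider by 1.02

df = 104
98% CI: t* = 2.363, (27.89, 37.11), width = 2 · t* · s/√n = 9.22
99% CI: t* = 2.624, (27.38, 37.62), width = 2 · t* · s/√n = 10.24

The 99% CI is wider by 10.24 - 9.22 = 1.02.
Higher confidence requires a wider interval.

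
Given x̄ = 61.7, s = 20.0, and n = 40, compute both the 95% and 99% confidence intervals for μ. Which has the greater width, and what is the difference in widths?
99% CI is wider by 4.34

df = 39
95% CI: t* = 2.023, (55.30, 68.10), width = 2 · t* · s/√n = 12.79
99% CI: t* = 2.708, (53.14, 70.26), width = 2 · t* · s/√n = 17.13

The 99% CI is wider by 17.13 - 12.79 = 4.34.
Higher confidence requires a wider interval.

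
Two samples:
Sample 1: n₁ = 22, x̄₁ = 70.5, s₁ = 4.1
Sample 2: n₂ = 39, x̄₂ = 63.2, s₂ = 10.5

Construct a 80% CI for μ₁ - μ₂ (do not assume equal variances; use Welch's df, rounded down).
(4.84, 9.76)

Difference: x̄₁ - x̄₂ = 7.30
SE = √(s₁²/n₁ + s₂²/n₂) = √(4.1²/22 + 10.5²/39) = 1.8950
df = 54.16 → 54 (Welch–Satterthwaite, rounded down)
t* = 1.297

CI: 7.30 ± 1.297 · 1.8950 = 7.30 ± 2.46 = (4.84, 9.76)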